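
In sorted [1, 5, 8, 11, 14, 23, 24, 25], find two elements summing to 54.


Two pointers: lo=0, hi=7
No pair sums to 54


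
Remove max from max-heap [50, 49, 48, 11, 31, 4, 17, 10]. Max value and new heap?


Max = 50
Replace root with last, heapify down
Resulting heap: [49, 31, 48, 11, 10, 4, 17]


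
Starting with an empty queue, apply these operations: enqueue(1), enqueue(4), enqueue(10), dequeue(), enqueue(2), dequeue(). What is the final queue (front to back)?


enqueue(1) -> [1]
enqueue(4) -> [1, 4]
enqueue(10) -> [1, 4, 10]
dequeue() returns 1 -> [4, 10]
enqueue(2) -> [4, 10, 2]
dequeue() returns 4 -> [10, 2]
Final queue (front to back): [10, 2]


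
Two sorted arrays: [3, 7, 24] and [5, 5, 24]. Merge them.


Compare heads, take smaller each step.
Merged: [3, 5, 5, 7, 24, 24]


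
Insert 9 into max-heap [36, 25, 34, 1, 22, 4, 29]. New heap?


Append 9: [36, 25, 34, 1, 22, 4, 29, 9]
Bubble up: swap idx 7(9) with idx 3(1)
Result: [36, 25, 34, 9, 22, 4, 29, 1]


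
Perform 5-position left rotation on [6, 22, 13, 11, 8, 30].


Left rotate by 5: [30, 6, 22, 13, 11, 8]


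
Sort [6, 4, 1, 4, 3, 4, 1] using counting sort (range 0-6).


Count array: [0, 2, 0, 1, 3, 0, 1]
Reconstruct: [1, 1, 3, 4, 4, 4, 6]


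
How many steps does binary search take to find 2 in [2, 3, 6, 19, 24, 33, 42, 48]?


Search for 2:
[0,7] mid=3 arr[3]=19
[0,2] mid=1 arr[1]=3
[0,0] mid=0 arr[0]=2
Total: 3 comparisons


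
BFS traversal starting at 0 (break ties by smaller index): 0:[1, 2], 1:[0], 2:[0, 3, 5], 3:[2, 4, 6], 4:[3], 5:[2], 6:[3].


BFS queue: start with [0]
Visit order: [0, 1, 2, 3, 5, 4, 6]


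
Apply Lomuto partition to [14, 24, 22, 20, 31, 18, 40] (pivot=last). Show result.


Elements <= 40 go left of pivot.
Result: [14, 24, 22, 20, 31, 18, 40], pivot at index 6


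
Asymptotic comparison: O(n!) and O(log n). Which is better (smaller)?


logarithmic grows slower than factorial
O(log n) is asymptotically smaller; O(n!) grows faster


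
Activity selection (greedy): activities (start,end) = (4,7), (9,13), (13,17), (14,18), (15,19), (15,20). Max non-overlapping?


Greedy: pick earliest-ending, then skip overlaps.
Selected (3 activities): [(4, 7), (9, 13), (13, 17)]


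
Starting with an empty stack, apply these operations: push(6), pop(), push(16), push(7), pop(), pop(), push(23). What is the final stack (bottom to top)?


push(6) -> [6]
pop() returns 6 -> []
push(16) -> [16]
push(7) -> [16, 7]
pop() returns 7 -> [16]
pop() returns 16 -> []
push(23) -> [23]
Final stack (bottom to top): [23]


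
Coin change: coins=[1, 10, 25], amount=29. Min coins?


dp[0]=0; dp[i]=1+min(dp[i-c] for c in coins)
...dp[24]=6, dp[25]=1, dp[26]=2, dp[27]=3, dp[28]=4, dp[29]=5
Minimum coins for 29 = 5


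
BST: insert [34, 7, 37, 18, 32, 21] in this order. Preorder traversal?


Root = 34; build tree by BST insertion.
Preorder traversal: [34, 7, 18, 32, 21, 37]


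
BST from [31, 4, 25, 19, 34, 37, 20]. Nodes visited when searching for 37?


BST root = 31
Search for 37: compare at each node
Path: [31, 34, 37]


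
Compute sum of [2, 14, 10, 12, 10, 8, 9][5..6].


Prefix sums: [0, 2, 16, 26, 38, 48, 56, 65]
Sum[5..6] = prefix[7] - prefix[5] = 65 - 48 = 17


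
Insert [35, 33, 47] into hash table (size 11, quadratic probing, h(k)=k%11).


Insertions: 35->slot 2; 33->slot 0; 47->slot 3
Table: [33, None, 35, 47, None, None, None, None, None, None, None]


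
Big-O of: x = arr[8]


Analysis: constant-time operation, no loop
Complexity: O(1)


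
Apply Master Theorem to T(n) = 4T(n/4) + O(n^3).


a=4, b=4, c=3. log_4(4)=1 < c=3. Case 3: O(n^c) = O(n^3)
Complexity: O(n^3)


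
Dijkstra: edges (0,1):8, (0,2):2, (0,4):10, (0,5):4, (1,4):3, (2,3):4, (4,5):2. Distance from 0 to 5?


Dijkstra from 0:
Distances: {0: 0, 1: 8, 2: 2, 3: 6, 4: 6, 5: 4}
Shortest distance to 5 = 4, path = [0, 5]


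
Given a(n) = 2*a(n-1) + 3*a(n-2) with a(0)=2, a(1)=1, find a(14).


Build bottom-up:
...a(12)=398582, a(13)=1195741, a(14)=2*1195741+3*398582=3587228


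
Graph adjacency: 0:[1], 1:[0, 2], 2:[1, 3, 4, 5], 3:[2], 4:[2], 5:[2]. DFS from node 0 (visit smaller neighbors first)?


DFS stack-based: start with [0]
Visit order: [0, 1, 2, 3, 4, 5]


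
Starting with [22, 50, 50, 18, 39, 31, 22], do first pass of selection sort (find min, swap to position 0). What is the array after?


After one pass: [18, 50, 50, 22, 39, 31, 22]


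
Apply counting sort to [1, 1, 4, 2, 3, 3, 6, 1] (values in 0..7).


Count array: [0, 3, 1, 2, 1, 0, 1, 0]
Reconstruct: [1, 1, 1, 2, 3, 3, 4, 6]


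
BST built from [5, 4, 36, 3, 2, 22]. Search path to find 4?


BST root = 5
Search for 4: compare at each node
Path: [5, 4]


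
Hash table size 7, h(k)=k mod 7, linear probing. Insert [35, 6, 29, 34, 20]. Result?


Insertions: 35->slot 0; 6->slot 6; 29->slot 1; 34->slot 2; 20->slot 3
Table: [35, 29, 34, 20, None, None, 6]


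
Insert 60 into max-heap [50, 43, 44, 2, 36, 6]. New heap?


Append 60: [50, 43, 44, 2, 36, 6, 60]
Bubble up: swap idx 6(60) with idx 2(44); swap idx 2(60) with idx 0(50)
Result: [60, 43, 50, 2, 36, 6, 44]


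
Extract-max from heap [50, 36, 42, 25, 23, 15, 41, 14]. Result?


Max = 50
Replace root with last, heapify down
Resulting heap: [42, 36, 41, 25, 23, 15, 14]


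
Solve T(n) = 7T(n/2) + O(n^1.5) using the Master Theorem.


a=7, b=2, c=1.5. log_2(7)=2.807 > c=1.5. Case 1: O(n^log_b(a)) = O(n^2.807)
Complexity: O(n^2.807)


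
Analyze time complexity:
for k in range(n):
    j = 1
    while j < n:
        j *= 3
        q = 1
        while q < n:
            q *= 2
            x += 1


Per nesting level: O(n) * O(log n) * O(log n) = O(n (log n)^2)
Complexity: O(n (log n)^2)


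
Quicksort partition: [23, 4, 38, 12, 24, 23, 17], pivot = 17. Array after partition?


Elements <= 17 go left of pivot.
Result: [4, 12, 17, 23, 24, 23, 38], pivot at index 2


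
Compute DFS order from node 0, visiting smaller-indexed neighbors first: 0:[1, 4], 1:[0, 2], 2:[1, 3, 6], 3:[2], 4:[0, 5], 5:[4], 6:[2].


DFS stack-based: start with [0]
Visit order: [0, 1, 2, 3, 6, 4, 5]


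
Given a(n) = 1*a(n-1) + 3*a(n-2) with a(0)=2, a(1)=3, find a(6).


Build bottom-up:
...a(4)=45, a(5)=99, a(6)=1*99+3*45=234


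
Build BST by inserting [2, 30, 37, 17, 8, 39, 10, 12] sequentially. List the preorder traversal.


Root = 2; build tree by BST insertion.
Preorder traversal: [2, 30, 17, 8, 10, 12, 37, 39]


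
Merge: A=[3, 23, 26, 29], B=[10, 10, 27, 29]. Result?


Compare heads, take smaller each step.
Merged: [3, 10, 10, 23, 26, 27, 29, 29]


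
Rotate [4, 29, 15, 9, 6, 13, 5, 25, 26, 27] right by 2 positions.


Right rotate by 2: [26, 27, 4, 29, 15, 9, 6, 13, 5, 25]


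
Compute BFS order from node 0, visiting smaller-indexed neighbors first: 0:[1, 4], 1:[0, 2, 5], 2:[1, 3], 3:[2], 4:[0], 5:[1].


BFS queue: start with [0]
Visit order: [0, 1, 4, 2, 5, 3]


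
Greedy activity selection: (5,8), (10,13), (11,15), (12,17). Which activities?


Greedy: pick earliest-ending, then skip overlaps.
Selected (2 activities): [(5, 8), (10, 13)]


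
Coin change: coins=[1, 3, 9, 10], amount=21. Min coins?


dp[0]=0; dp[i]=1+min(dp[i-c] for c in coins)
...dp[16]=3, dp[17]=4, dp[18]=2, dp[19]=2, dp[20]=2, dp[21]=3
Minimum coins for 21 = 3


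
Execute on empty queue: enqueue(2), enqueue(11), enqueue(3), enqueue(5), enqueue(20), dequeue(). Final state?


enqueue(2) -> [2]
enqueue(11) -> [2, 11]
enqueue(3) -> [2, 11, 3]
enqueue(5) -> [2, 11, 3, 5]
enqueue(20) -> [2, 11, 3, 5, 20]
dequeue() returns 2 -> [11, 3, 5, 20]
Final queue (front to back): [11, 3, 5, 20]


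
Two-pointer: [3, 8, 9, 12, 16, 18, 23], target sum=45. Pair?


Two pointers: lo=0, hi=6
No pair sums to 45


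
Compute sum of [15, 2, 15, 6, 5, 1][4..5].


Prefix sums: [0, 15, 17, 32, 38, 43, 44]
Sum[4..5] = prefix[6] - prefix[4] = 44 - 38 = 6


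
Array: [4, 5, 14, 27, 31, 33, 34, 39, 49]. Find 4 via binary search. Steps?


Search for 4:
[0,8] mid=4 arr[4]=31
[0,3] mid=1 arr[1]=5
[0,0] mid=0 arr[0]=4
Total: 3 comparisons


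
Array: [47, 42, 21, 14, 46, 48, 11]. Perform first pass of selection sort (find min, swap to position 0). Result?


After one pass: [11, 42, 21, 14, 46, 48, 47]


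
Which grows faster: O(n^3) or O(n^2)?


quadratic grows slower than cubic
O(n^2) is asymptotically smaller; O(n^3) grows faster


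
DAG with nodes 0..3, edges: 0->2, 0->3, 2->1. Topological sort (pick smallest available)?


Kahn's algorithm, process smallest node first
Order: [0, 2, 1, 3]


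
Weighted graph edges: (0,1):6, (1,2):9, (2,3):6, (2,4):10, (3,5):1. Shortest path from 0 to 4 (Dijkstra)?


Dijkstra from 0:
Distances: {0: 0, 1: 6, 2: 15, 3: 21, 4: 25, 5: 22}
Shortest distance to 4 = 25, path = [0, 1, 2, 4]


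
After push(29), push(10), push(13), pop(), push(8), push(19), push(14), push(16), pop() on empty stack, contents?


push(29) -> [29]
push(10) -> [29, 10]
push(13) -> [29, 10, 13]
pop() returns 13 -> [29, 10]
push(8) -> [29, 10, 8]
push(19) -> [29, 10, 8, 19]
push(14) -> [29, 10, 8, 19, 14]
push(16) -> [29, 10, 8, 19, 14, 16]
pop() returns 16 -> [29, 10, 8, 19, 14]
Final stack (bottom to top): [29, 10, 8, 19, 14]


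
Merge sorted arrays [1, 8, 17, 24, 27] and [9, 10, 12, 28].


Compare heads, take smaller each step.
Merged: [1, 8, 9, 10, 12, 17, 24, 27, 28]


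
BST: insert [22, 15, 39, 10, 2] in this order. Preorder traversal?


Root = 22; build tree by BST insertion.
Preorder traversal: [22, 15, 10, 2, 39]


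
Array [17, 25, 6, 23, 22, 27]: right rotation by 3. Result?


Right rotate by 3: [23, 22, 27, 17, 25, 6]


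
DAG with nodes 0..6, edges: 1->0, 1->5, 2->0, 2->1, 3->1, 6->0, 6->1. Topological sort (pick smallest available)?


Kahn's algorithm, process smallest node first
Order: [2, 3, 4, 6, 1, 0, 5]


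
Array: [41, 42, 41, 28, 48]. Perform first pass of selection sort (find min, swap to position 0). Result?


After one pass: [28, 42, 41, 41, 48]


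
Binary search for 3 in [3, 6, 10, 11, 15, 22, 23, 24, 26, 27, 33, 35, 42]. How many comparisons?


Search for 3:
[0,12] mid=6 arr[6]=23
[0,5] mid=2 arr[2]=10
[0,1] mid=0 arr[0]=3
Total: 3 comparisons


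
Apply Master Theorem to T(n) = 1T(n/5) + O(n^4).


a=1, b=5, c=4. log_5(1)=0 < c=4. Case 3: O(n^c) = O(n^4)
Complexity: O(n^4)


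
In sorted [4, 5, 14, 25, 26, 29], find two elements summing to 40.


Two pointers: lo=0, hi=5
Found pair: (14, 26) summing to 40


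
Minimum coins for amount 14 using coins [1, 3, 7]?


dp[0]=0; dp[i]=1+min(dp[i-c] for c in coins)
...dp[9]=3, dp[10]=2, dp[11]=3, dp[12]=4, dp[13]=3, dp[14]=2
Minimum coins for 14 = 2


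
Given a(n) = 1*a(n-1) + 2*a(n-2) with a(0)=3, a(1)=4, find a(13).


Build bottom-up:
...a(11)=4778, a(12)=9558, a(13)=1*9558+2*4778=19114


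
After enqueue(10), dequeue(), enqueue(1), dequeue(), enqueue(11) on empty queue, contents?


enqueue(10) -> [10]
dequeue() returns 10 -> []
enqueue(1) -> [1]
dequeue() returns 1 -> []
enqueue(11) -> [11]
Final queue (front to back): [11]


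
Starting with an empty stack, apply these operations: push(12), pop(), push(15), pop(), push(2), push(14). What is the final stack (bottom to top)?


push(12) -> [12]
pop() returns 12 -> []
push(15) -> [15]
pop() returns 15 -> []
push(2) -> [2]
push(14) -> [2, 14]
Final stack (bottom to top): [2, 14]


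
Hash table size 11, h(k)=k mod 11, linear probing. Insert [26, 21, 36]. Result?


Insertions: 26->slot 4; 21->slot 10; 36->slot 3
Table: [None, None, None, 36, 26, None, None, None, None, None, 21]


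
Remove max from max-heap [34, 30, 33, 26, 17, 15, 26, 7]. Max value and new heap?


Max = 34
Replace root with last, heapify down
Resulting heap: [33, 30, 26, 26, 17, 15, 7]


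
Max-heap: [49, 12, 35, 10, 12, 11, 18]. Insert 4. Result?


Append 4: [49, 12, 35, 10, 12, 11, 18, 4]
Bubble up: no swaps needed
Result: [49, 12, 35, 10, 12, 11, 18, 4]


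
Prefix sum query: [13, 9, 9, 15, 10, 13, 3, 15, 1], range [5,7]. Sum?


Prefix sums: [0, 13, 22, 31, 46, 56, 69, 72, 87, 88]
Sum[5..7] = prefix[8] - prefix[5] = 87 - 56 = 31


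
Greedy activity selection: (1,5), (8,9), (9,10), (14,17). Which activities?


Greedy: pick earliest-ending, then skip overlaps.
Selected (4 activities): [(1, 5), (8, 9), (9, 10), (14, 17)]


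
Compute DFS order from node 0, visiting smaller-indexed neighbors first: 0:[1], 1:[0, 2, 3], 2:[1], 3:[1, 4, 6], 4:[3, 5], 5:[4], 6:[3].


DFS stack-based: start with [0]
Visit order: [0, 1, 2, 3, 4, 5, 6]


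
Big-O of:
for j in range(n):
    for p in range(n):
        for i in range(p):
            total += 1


Per nesting level: O(n) * O(n) * O(n) [triangular over p] = O(n^3)
Complexity: O(n^3)


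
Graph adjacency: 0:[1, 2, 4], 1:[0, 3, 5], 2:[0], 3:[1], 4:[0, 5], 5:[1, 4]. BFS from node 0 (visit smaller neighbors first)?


BFS queue: start with [0]
Visit order: [0, 1, 2, 4, 3, 5]


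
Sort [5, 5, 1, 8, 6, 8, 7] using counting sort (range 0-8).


Count array: [0, 1, 0, 0, 0, 2, 1, 1, 2]
Reconstruct: [1, 5, 5, 6, 7, 8, 8]


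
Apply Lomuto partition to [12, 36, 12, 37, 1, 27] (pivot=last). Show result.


Elements <= 27 go left of pivot.
Result: [12, 12, 1, 27, 36, 37], pivot at index 3


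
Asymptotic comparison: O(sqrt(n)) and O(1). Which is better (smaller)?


constant grows slower than sublinear
O(1) is asymptotically smaller; O(sqrt(n)) grows faster


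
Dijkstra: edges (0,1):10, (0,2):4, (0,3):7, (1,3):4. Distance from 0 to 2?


Dijkstra from 0:
Distances: {0: 0, 1: 10, 2: 4, 3: 7}
Shortest distance to 2 = 4, path = [0, 2]


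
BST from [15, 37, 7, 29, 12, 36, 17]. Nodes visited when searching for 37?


BST root = 15
Search for 37: compare at each node
Path: [15, 37]


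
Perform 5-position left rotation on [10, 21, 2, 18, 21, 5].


Left rotate by 5: [5, 10, 21, 2, 18, 21]


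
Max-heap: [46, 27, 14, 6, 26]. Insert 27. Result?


Append 27: [46, 27, 14, 6, 26, 27]
Bubble up: swap idx 5(27) with idx 2(14)
Result: [46, 27, 27, 6, 26, 14]


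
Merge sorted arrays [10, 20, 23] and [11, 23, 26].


Compare heads, take smaller each step.
Merged: [10, 11, 20, 23, 23, 26]


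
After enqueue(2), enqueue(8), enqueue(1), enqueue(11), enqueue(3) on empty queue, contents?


enqueue(2) -> [2]
enqueue(8) -> [2, 8]
enqueue(1) -> [2, 8, 1]
enqueue(11) -> [2, 8, 1, 11]
enqueue(3) -> [2, 8, 1, 11, 3]
Final queue (front to back): [2, 8, 1, 11, 3]


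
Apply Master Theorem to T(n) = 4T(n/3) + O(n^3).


a=4, b=3, c=3. log_3(4)=1.262 < c=3. Case 3: O(n^c) = O(n^3)
Complexity: O(n^3)


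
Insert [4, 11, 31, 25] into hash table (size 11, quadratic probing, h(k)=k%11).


Insertions: 4->slot 4; 11->slot 0; 31->slot 9; 25->slot 3
Table: [11, None, None, 25, 4, None, None, None, None, 31, None]


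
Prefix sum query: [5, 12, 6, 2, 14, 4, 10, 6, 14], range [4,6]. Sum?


Prefix sums: [0, 5, 17, 23, 25, 39, 43, 53, 59, 73]
Sum[4..6] = prefix[7] - prefix[4] = 53 - 25 = 28


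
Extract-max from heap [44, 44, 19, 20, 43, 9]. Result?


Max = 44
Replace root with last, heapify down
Resulting heap: [44, 43, 19, 20, 9]


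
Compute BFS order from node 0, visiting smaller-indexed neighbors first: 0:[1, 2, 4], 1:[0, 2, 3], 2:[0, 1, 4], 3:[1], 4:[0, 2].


BFS queue: start with [0]
Visit order: [0, 1, 2, 4, 3]


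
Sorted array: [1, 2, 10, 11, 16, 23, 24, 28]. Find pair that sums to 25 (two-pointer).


Two pointers: lo=0, hi=7
Found pair: (1, 24) summing to 25


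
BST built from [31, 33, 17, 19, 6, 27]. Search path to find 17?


BST root = 31
Search for 17: compare at each node
Path: [31, 17]


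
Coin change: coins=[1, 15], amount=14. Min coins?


dp[0]=0; dp[i]=1+min(dp[i-c] for c in coins)
...dp[9]=9, dp[10]=10, dp[11]=11, dp[12]=12, dp[13]=13, dp[14]=14
Minimum coins for 14 = 14


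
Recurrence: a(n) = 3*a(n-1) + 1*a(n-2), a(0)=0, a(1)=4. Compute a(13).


Build bottom-up:
...a(11)=565924, a(12)=1869120, a(13)=3*1869120+1*565924=6173284


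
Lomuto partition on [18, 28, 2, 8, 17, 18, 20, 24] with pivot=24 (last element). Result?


Elements <= 24 go left of pivot.
Result: [18, 2, 8, 17, 18, 20, 24, 28], pivot at index 6


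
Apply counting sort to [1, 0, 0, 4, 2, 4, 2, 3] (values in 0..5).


Count array: [2, 1, 2, 1, 2, 0]
Reconstruct: [0, 0, 1, 2, 2, 3, 4, 4]


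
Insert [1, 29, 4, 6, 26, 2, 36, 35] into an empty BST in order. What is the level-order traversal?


Root = 1; build tree by BST insertion.
Level-Order traversal: [1, 29, 4, 36, 2, 6, 35, 26]


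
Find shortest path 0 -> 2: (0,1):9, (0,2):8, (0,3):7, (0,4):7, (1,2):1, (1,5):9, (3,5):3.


Dijkstra from 0:
Distances: {0: 0, 1: 9, 2: 8, 3: 7, 4: 7, 5: 10}
Shortest distance to 2 = 8, path = [0, 2]


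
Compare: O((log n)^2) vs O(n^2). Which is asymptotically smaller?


polylogarithmic grows slower than quadratic
O((log n)^2) is asymptotically smaller; O(n^2) grows faster


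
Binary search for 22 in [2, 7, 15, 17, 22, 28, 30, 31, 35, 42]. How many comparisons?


Search for 22:
[0,9] mid=4 arr[4]=22
Total: 1 comparisons


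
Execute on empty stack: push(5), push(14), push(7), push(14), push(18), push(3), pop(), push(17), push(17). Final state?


push(5) -> [5]
push(14) -> [5, 14]
push(7) -> [5, 14, 7]
push(14) -> [5, 14, 7, 14]
push(18) -> [5, 14, 7, 14, 18]
push(3) -> [5, 14, 7, 14, 18, 3]
pop() returns 3 -> [5, 14, 7, 14, 18]
push(17) -> [5, 14, 7, 14, 18, 17]
push(17) -> [5, 14, 7, 14, 18, 17, 17]
Final stack (bottom to top): [5, 14, 7, 14, 18, 17, 17]


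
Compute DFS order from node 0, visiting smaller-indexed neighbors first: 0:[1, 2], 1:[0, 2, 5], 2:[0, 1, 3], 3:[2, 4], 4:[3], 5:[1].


DFS stack-based: start with [0]
Visit order: [0, 1, 2, 3, 4, 5]


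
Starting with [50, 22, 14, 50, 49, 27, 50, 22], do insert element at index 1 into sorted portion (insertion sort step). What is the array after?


After one pass: [22, 50, 14, 50, 49, 27, 50, 22]


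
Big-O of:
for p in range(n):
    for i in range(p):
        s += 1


Per nesting level: O(n) * O(n) [triangular over p] = O(n^2)
Complexity: O(n^2)


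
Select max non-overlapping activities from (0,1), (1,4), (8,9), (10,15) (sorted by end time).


Greedy: pick earliest-ending, then skip overlaps.
Selected (4 activities): [(0, 1), (1, 4), (8, 9), (10, 15)]


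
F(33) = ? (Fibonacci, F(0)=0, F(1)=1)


F(n)=F(n-1)+F(n-2)
...F(31)=1346269, F(32)=2178309, F(33)=3524578


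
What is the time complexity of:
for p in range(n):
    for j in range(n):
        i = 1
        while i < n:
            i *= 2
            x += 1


Per nesting level: O(n) * O(n) * O(log n) = O(n^2 log n)
Complexity: O(n^2 log n)


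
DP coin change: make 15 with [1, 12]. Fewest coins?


dp[0]=0; dp[i]=1+min(dp[i-c] for c in coins)
...dp[10]=10, dp[11]=11, dp[12]=1, dp[13]=2, dp[14]=3, dp[15]=4
Minimum coins for 15 = 4


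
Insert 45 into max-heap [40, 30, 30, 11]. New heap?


Append 45: [40, 30, 30, 11, 45]
Bubble up: swap idx 4(45) with idx 1(30); swap idx 1(45) with idx 0(40)
Result: [45, 40, 30, 11, 30]


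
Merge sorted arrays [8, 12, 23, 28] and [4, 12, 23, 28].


Compare heads, take smaller each step.
Merged: [4, 8, 12, 12, 23, 23, 28, 28]


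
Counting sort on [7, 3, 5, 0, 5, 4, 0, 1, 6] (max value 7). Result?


Count array: [2, 1, 0, 1, 1, 2, 1, 1]
Reconstruct: [0, 0, 1, 3, 4, 5, 5, 6, 7]


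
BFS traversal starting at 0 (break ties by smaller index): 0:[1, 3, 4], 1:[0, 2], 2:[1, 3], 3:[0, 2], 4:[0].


BFS queue: start with [0]
Visit order: [0, 1, 3, 4, 2]


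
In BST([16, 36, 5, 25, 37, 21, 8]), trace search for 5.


BST root = 16
Search for 5: compare at each node
Path: [16, 5]


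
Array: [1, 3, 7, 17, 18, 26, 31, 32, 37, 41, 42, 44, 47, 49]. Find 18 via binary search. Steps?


Search for 18:
[0,13] mid=6 arr[6]=31
[0,5] mid=2 arr[2]=7
[3,5] mid=4 arr[4]=18
Total: 3 comparisons


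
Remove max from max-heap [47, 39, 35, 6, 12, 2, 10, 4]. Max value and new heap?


Max = 47
Replace root with last, heapify down
Resulting heap: [39, 12, 35, 6, 4, 2, 10]


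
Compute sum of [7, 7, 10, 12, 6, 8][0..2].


Prefix sums: [0, 7, 14, 24, 36, 42, 50]
Sum[0..2] = prefix[3] - prefix[0] = 24 - 0 = 24


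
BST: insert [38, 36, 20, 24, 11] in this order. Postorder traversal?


Root = 38; build tree by BST insertion.
Postorder traversal: [11, 24, 20, 36, 38]


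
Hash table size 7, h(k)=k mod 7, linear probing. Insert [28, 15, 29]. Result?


Insertions: 28->slot 0; 15->slot 1; 29->slot 2
Table: [28, 15, 29, None, None, None, None]


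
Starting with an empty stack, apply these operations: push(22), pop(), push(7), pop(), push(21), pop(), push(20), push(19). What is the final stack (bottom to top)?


push(22) -> [22]
pop() returns 22 -> []
push(7) -> [7]
pop() returns 7 -> []
push(21) -> [21]
pop() returns 21 -> []
push(20) -> [20]
push(19) -> [20, 19]
Final stack (bottom to top): [20, 19]


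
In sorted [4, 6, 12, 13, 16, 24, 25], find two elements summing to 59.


Two pointers: lo=0, hi=6
No pair sums to 59


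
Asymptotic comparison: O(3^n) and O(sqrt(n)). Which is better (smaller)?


sublinear grows slower than exponential (base 3)
O(sqrt(n)) is asymptotically smaller; O(3^n) grows faster


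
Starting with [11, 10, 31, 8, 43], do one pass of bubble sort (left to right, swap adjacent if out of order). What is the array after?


After one pass: [10, 11, 8, 31, 43]


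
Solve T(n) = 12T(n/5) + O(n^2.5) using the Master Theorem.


a=12, b=5, c=2.5. log_5(12)=1.544 < c=2.5. Case 3: O(n^c) = O(n^2.500)
Complexity: O(n^2.500)


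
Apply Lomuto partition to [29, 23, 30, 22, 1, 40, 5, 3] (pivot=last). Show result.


Elements <= 3 go left of pivot.
Result: [1, 3, 30, 22, 29, 40, 5, 23], pivot at index 1


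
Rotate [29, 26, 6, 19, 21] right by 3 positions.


Right rotate by 3: [6, 19, 21, 29, 26]


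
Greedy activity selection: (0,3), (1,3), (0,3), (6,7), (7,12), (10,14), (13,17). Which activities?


Greedy: pick earliest-ending, then skip overlaps.
Selected (4 activities): [(0, 3), (6, 7), (7, 12), (13, 17)]


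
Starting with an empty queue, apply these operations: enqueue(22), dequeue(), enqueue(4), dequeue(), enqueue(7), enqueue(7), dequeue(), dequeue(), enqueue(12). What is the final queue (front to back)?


enqueue(22) -> [22]
dequeue() returns 22 -> []
enqueue(4) -> [4]
dequeue() returns 4 -> []
enqueue(7) -> [7]
enqueue(7) -> [7, 7]
dequeue() returns 7 -> [7]
dequeue() returns 7 -> []
enqueue(12) -> [12]
Final queue (front to back): [12]


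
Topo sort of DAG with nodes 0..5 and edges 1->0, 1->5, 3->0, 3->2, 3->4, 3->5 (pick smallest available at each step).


Kahn's algorithm, process smallest node first
Order: [1, 3, 0, 2, 4, 5]


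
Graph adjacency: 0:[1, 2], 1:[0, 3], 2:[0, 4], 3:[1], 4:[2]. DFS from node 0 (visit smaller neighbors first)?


DFS stack-based: start with [0]
Visit order: [0, 1, 3, 2, 4]


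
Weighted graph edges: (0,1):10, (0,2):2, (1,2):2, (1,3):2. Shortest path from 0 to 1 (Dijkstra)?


Dijkstra from 0:
Distances: {0: 0, 1: 4, 2: 2, 3: 6}
Shortest distance to 1 = 4, path = [0, 2, 1]


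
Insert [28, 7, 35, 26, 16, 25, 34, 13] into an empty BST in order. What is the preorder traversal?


Root = 28; build tree by BST insertion.
Preorder traversal: [28, 7, 26, 16, 13, 25, 35, 34]


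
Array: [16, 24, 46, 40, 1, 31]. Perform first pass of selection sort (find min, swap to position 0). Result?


After one pass: [1, 24, 46, 40, 16, 31]


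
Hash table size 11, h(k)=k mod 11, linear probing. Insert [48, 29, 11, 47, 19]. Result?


Insertions: 48->slot 4; 29->slot 7; 11->slot 0; 47->slot 3; 19->slot 8
Table: [11, None, None, 47, 48, None, None, 29, 19, None, None]


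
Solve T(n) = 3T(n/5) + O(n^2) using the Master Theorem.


a=3, b=5, c=2. log_5(3)=0.683 < c=2. Case 3: O(n^c) = O(n^2)
Complexity: O(n^2)


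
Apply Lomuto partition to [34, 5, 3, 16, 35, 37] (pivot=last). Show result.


Elements <= 37 go left of pivot.
Result: [34, 5, 3, 16, 35, 37], pivot at index 5


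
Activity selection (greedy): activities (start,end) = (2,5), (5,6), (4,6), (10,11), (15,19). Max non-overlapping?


Greedy: pick earliest-ending, then skip overlaps.
Selected (4 activities): [(2, 5), (5, 6), (10, 11), (15, 19)]


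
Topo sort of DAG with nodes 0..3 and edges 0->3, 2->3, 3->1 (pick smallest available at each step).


Kahn's algorithm, process smallest node first
Order: [0, 2, 3, 1]


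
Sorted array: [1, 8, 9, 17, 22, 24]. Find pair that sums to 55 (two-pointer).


Two pointers: lo=0, hi=5
No pair sums to 55


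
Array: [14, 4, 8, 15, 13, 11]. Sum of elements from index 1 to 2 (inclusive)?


Prefix sums: [0, 14, 18, 26, 41, 54, 65]
Sum[1..2] = prefix[3] - prefix[1] = 26 - 14 = 12


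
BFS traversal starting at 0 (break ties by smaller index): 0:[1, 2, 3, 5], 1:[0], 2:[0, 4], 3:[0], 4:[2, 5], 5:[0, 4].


BFS queue: start with [0]
Visit order: [0, 1, 2, 3, 5, 4]


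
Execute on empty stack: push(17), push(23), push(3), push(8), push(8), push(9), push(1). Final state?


push(17) -> [17]
push(23) -> [17, 23]
push(3) -> [17, 23, 3]
push(8) -> [17, 23, 3, 8]
push(8) -> [17, 23, 3, 8, 8]
push(9) -> [17, 23, 3, 8, 8, 9]
push(1) -> [17, 23, 3, 8, 8, 9, 1]
Final stack (bottom to top): [17, 23, 3, 8, 8, 9, 1]


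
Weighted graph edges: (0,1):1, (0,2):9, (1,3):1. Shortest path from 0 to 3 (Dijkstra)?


Dijkstra from 0:
Distances: {0: 0, 1: 1, 2: 9, 3: 2}
Shortest distance to 3 = 2, path = [0, 1, 3]


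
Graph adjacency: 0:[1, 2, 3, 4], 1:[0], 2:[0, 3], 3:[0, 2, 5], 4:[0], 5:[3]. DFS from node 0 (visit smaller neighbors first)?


DFS stack-based: start with [0]
Visit order: [0, 1, 2, 3, 5, 4]


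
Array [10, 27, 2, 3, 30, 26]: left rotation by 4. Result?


Left rotate by 4: [30, 26, 10, 27, 2, 3]


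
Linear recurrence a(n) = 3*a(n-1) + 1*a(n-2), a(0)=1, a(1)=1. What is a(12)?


Build bottom-up:
...a(10)=55807, a(11)=184318, a(12)=3*184318+1*55807=608761


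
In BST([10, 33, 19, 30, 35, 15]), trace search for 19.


BST root = 10
Search for 19: compare at each node
Path: [10, 33, 19]


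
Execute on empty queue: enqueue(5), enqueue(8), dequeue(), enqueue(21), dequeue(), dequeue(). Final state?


enqueue(5) -> [5]
enqueue(8) -> [5, 8]
dequeue() returns 5 -> [8]
enqueue(21) -> [8, 21]
dequeue() returns 8 -> [21]
dequeue() returns 21 -> []
Final queue (front to back): []


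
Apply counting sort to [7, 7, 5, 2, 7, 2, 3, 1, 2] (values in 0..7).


Count array: [0, 1, 3, 1, 0, 1, 0, 3]
Reconstruct: [1, 2, 2, 2, 3, 5, 7, 7, 7]


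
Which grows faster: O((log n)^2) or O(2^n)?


polylogarithmic grows slower than exponential
O((log n)^2) is asymptotically smaller; O(2^n) grows faster


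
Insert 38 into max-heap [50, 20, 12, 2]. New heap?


Append 38: [50, 20, 12, 2, 38]
Bubble up: swap idx 4(38) with idx 1(20)
Result: [50, 38, 12, 2, 20]


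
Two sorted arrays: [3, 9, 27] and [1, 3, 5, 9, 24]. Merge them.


Compare heads, take smaller each step.
Merged: [1, 3, 3, 5, 9, 9, 24, 27]


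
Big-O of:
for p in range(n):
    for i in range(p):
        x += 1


Per nesting level: O(n) * O(n) [triangular over p] = O(n^2)
Complexity: O(n^2)


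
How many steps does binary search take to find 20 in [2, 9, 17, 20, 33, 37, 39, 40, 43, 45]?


Search for 20:
[0,9] mid=4 arr[4]=33
[0,3] mid=1 arr[1]=9
[2,3] mid=2 arr[2]=17
[3,3] mid=3 arr[3]=20
Total: 4 comparisons


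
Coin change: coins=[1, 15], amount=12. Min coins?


dp[0]=0; dp[i]=1+min(dp[i-c] for c in coins)
...dp[7]=7, dp[8]=8, dp[9]=9, dp[10]=10, dp[11]=11, dp[12]=12
Minimum coins for 12 = 12


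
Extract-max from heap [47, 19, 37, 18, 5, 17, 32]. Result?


Max = 47
Replace root with last, heapify down
Resulting heap: [37, 19, 32, 18, 5, 17]


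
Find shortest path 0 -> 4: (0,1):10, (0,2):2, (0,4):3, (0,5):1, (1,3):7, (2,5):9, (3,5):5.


Dijkstra from 0:
Distances: {0: 0, 1: 10, 2: 2, 3: 6, 4: 3, 5: 1}
Shortest distance to 4 = 3, path = [0, 4]


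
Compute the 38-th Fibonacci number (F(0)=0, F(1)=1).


F(n)=F(n-1)+F(n-2)
...F(36)=14930352, F(37)=24157817, F(38)=39088169


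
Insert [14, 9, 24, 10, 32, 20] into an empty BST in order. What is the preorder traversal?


Root = 14; build tree by BST insertion.
Preorder traversal: [14, 9, 10, 24, 20, 32]


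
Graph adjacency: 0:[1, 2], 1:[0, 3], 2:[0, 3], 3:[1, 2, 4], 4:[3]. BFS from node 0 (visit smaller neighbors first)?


BFS queue: start with [0]
Visit order: [0, 1, 2, 3, 4]


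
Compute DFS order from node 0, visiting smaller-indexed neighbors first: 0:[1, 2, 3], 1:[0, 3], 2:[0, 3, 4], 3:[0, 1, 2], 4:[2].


DFS stack-based: start with [0]
Visit order: [0, 1, 3, 2, 4]


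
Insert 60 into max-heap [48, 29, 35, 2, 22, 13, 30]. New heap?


Append 60: [48, 29, 35, 2, 22, 13, 30, 60]
Bubble up: swap idx 7(60) with idx 3(2); swap idx 3(60) with idx 1(29); swap idx 1(60) with idx 0(48)
Result: [60, 48, 35, 29, 22, 13, 30, 2]


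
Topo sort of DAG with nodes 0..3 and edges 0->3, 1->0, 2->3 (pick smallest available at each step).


Kahn's algorithm, process smallest node first
Order: [1, 0, 2, 3]


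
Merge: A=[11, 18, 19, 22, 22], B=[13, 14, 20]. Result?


Compare heads, take smaller each step.
Merged: [11, 13, 14, 18, 19, 20, 22, 22]


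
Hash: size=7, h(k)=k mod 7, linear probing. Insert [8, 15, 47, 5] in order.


Insertions: 8->slot 1; 15->slot 2; 47->slot 5; 5->slot 6
Table: [None, 8, 15, None, None, 47, 5]


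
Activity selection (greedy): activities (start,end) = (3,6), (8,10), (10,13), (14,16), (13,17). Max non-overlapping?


Greedy: pick earliest-ending, then skip overlaps.
Selected (4 activities): [(3, 6), (8, 10), (10, 13), (14, 16)]


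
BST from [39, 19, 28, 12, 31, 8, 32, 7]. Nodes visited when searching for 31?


BST root = 39
Search for 31: compare at each node
Path: [39, 19, 28, 31]


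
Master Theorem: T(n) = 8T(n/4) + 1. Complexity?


a=8, b=4, c=0. log_4(8)=1.5 > c=0. Case 1: O(n^log_b(a)) = O(n^1.500)
Complexity: O(n^1.500)


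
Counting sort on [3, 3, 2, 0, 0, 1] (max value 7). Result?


Count array: [2, 1, 1, 2, 0, 0, 0, 0]
Reconstruct: [0, 0, 1, 2, 3, 3]


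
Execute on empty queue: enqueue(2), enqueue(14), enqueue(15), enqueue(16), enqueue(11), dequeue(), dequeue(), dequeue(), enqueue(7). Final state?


enqueue(2) -> [2]
enqueue(14) -> [2, 14]
enqueue(15) -> [2, 14, 15]
enqueue(16) -> [2, 14, 15, 16]
enqueue(11) -> [2, 14, 15, 16, 11]
dequeue() returns 2 -> [14, 15, 16, 11]
dequeue() returns 14 -> [15, 16, 11]
dequeue() returns 15 -> [16, 11]
enqueue(7) -> [16, 11, 7]
Final queue (front to back): [16, 11, 7]


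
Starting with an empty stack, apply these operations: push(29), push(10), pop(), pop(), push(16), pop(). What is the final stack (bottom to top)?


push(29) -> [29]
push(10) -> [29, 10]
pop() returns 10 -> [29]
pop() returns 29 -> []
push(16) -> [16]
pop() returns 16 -> []
Final stack (bottom to top): []


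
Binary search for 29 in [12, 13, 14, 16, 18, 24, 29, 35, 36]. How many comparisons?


Search for 29:
[0,8] mid=4 arr[4]=18
[5,8] mid=6 arr[6]=29
Total: 2 comparisons


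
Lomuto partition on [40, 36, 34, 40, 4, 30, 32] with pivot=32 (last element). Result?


Elements <= 32 go left of pivot.
Result: [4, 30, 32, 40, 40, 36, 34], pivot at index 2


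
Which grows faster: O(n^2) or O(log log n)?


double-logarithmic grows slower than quadratic
O(log log n) is asymptotically smaller; O(n^2) grows faster


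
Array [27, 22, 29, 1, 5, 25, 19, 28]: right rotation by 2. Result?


Right rotate by 2: [19, 28, 27, 22, 29, 1, 5, 25]


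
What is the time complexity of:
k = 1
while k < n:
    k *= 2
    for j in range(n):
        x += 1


Per nesting level: O(log n) * O(n) = O(n log n)
Complexity: O(n log n)


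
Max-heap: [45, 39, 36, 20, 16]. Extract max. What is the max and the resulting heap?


Max = 45
Replace root with last, heapify down
Resulting heap: [39, 20, 36, 16]


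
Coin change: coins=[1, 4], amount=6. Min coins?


dp[0]=0; dp[i]=1+min(dp[i-c] for c in coins)
...dp[1]=1, dp[2]=2, dp[3]=3, dp[4]=1, dp[5]=2, dp[6]=3
Minimum coins for 6 = 3


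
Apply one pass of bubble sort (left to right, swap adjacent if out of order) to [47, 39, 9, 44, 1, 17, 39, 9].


After one pass: [39, 9, 44, 1, 17, 39, 9, 47]


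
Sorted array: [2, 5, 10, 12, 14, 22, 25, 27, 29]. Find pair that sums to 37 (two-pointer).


Two pointers: lo=0, hi=8
Found pair: (10, 27) summing to 37


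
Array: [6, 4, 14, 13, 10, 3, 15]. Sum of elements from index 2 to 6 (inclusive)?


Prefix sums: [0, 6, 10, 24, 37, 47, 50, 65]
Sum[2..6] = prefix[7] - prefix[2] = 65 - 10 = 55


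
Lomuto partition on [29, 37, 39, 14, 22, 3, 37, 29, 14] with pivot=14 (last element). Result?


Elements <= 14 go left of pivot.
Result: [14, 3, 14, 29, 22, 37, 37, 29, 39], pivot at index 2


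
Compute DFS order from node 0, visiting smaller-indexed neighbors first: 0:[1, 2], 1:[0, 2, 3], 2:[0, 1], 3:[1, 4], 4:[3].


DFS stack-based: start with [0]
Visit order: [0, 1, 2, 3, 4]


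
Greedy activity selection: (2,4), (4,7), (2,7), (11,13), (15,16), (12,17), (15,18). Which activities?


Greedy: pick earliest-ending, then skip overlaps.
Selected (4 activities): [(2, 4), (4, 7), (11, 13), (15, 16)]


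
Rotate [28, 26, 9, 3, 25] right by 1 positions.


Right rotate by 1: [25, 28, 26, 9, 3]


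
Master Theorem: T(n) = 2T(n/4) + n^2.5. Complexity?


a=2, b=4, c=2.5. log_4(2)=0.5 < c=2.5. Case 3: O(n^c) = O(n^2.500)
Complexity: O(n^2.500)


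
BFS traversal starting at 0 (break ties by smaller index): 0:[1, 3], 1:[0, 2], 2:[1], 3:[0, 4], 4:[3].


BFS queue: start with [0]
Visit order: [0, 1, 3, 2, 4]


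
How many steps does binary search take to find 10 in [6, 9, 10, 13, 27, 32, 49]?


Search for 10:
[0,6] mid=3 arr[3]=13
[0,2] mid=1 arr[1]=9
[2,2] mid=2 arr[2]=10
Total: 3 comparisons


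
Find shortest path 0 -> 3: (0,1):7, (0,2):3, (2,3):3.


Dijkstra from 0:
Distances: {0: 0, 1: 7, 2: 3, 3: 6}
Shortest distance to 3 = 6, path = [0, 2, 3]


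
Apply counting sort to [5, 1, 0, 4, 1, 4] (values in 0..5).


Count array: [1, 2, 0, 0, 2, 1]
Reconstruct: [0, 1, 1, 4, 4, 5]


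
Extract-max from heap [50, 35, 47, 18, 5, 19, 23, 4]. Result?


Max = 50
Replace root with last, heapify down
Resulting heap: [47, 35, 23, 18, 5, 19, 4]


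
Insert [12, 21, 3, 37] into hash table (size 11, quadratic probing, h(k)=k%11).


Insertions: 12->slot 1; 21->slot 10; 3->slot 3; 37->slot 4
Table: [None, 12, None, 3, 37, None, None, None, None, None, 21]


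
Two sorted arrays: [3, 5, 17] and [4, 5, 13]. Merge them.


Compare heads, take smaller each step.
Merged: [3, 4, 5, 5, 13, 17]


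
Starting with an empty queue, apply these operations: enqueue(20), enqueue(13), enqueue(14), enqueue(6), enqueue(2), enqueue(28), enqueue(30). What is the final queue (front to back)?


enqueue(20) -> [20]
enqueue(13) -> [20, 13]
enqueue(14) -> [20, 13, 14]
enqueue(6) -> [20, 13, 14, 6]
enqueue(2) -> [20, 13, 14, 6, 2]
enqueue(28) -> [20, 13, 14, 6, 2, 28]
enqueue(30) -> [20, 13, 14, 6, 2, 28, 30]
Final queue (front to back): [20, 13, 14, 6, 2, 28, 30]


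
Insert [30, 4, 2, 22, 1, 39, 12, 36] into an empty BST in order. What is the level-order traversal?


Root = 30; build tree by BST insertion.
Level-Order traversal: [30, 4, 39, 2, 22, 36, 1, 12]


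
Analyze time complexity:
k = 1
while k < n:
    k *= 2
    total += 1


Per nesting level: O(log n) = O(log n)
Complexity: O(log n)


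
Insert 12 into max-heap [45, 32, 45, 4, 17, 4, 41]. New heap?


Append 12: [45, 32, 45, 4, 17, 4, 41, 12]
Bubble up: swap idx 7(12) with idx 3(4)
Result: [45, 32, 45, 12, 17, 4, 41, 4]


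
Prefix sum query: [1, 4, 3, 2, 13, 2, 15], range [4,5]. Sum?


Prefix sums: [0, 1, 5, 8, 10, 23, 25, 40]
Sum[4..5] = prefix[6] - prefix[4] = 25 - 10 = 15


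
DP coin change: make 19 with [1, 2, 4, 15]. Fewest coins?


dp[0]=0; dp[i]=1+min(dp[i-c] for c in coins)
...dp[14]=4, dp[15]=1, dp[16]=2, dp[17]=2, dp[18]=3, dp[19]=2
Minimum coins for 19 = 2


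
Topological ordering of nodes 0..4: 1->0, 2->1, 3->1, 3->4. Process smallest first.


Kahn's algorithm, process smallest node first
Order: [2, 3, 1, 0, 4]


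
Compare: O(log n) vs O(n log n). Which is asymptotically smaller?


logarithmic grows slower than linearithmic
O(log n) is asymptotically smaller; O(n log n) grows faster


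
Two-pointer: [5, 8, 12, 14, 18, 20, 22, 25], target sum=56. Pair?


Two pointers: lo=0, hi=7
No pair sums to 56


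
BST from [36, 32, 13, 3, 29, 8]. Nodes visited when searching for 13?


BST root = 36
Search for 13: compare at each node
Path: [36, 32, 13]


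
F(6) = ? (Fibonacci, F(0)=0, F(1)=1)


F(n)=F(n-1)+F(n-2)
...F(4)=3, F(5)=5, F(6)=8


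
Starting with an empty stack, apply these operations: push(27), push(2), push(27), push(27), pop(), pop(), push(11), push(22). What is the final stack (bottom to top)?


push(27) -> [27]
push(2) -> [27, 2]
push(27) -> [27, 2, 27]
push(27) -> [27, 2, 27, 27]
pop() returns 27 -> [27, 2, 27]
pop() returns 27 -> [27, 2]
push(11) -> [27, 2, 11]
push(22) -> [27, 2, 11, 22]
Final stack (bottom to top): [27, 2, 11, 22]


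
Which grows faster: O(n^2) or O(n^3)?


quadratic grows slower than cubic
O(n^2) is asymptotically smaller; O(n^3) grows faster


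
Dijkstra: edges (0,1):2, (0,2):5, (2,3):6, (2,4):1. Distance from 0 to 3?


Dijkstra from 0:
Distances: {0: 0, 1: 2, 2: 5, 3: 11, 4: 6}
Shortest distance to 3 = 11, path = [0, 2, 3]


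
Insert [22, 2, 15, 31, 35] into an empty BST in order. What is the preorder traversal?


Root = 22; build tree by BST insertion.
Preorder traversal: [22, 2, 15, 31, 35]


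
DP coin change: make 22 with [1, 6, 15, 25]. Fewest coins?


dp[0]=0; dp[i]=1+min(dp[i-c] for c in coins)
...dp[17]=3, dp[18]=3, dp[19]=4, dp[20]=5, dp[21]=2, dp[22]=3
Minimum coins for 22 = 3


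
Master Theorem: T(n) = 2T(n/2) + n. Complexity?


a=2, b=2, c=1. log_2(2)=1 = c=1. Case 2: O(n^c log n) = O(n log n)
Complexity: O(n log n)


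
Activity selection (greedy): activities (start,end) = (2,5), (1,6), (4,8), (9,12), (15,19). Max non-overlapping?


Greedy: pick earliest-ending, then skip overlaps.
Selected (3 activities): [(2, 5), (9, 12), (15, 19)]


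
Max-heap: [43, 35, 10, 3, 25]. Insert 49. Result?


Append 49: [43, 35, 10, 3, 25, 49]
Bubble up: swap idx 5(49) with idx 2(10); swap idx 2(49) with idx 0(43)
Result: [49, 35, 43, 3, 25, 10]


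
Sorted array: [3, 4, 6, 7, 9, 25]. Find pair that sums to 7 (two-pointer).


Two pointers: lo=0, hi=5
Found pair: (3, 4) summing to 7


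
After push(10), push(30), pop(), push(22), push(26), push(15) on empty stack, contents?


push(10) -> [10]
push(30) -> [10, 30]
pop() returns 30 -> [10]
push(22) -> [10, 22]
push(26) -> [10, 22, 26]
push(15) -> [10, 22, 26, 15]
Final stack (bottom to top): [10, 22, 26, 15]


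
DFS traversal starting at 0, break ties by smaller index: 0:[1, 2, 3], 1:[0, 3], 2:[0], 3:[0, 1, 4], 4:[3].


DFS stack-based: start with [0]
Visit order: [0, 1, 3, 4, 2]


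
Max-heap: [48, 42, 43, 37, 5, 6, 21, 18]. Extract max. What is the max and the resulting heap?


Max = 48
Replace root with last, heapify down
Resulting heap: [43, 42, 21, 37, 5, 6, 18]
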